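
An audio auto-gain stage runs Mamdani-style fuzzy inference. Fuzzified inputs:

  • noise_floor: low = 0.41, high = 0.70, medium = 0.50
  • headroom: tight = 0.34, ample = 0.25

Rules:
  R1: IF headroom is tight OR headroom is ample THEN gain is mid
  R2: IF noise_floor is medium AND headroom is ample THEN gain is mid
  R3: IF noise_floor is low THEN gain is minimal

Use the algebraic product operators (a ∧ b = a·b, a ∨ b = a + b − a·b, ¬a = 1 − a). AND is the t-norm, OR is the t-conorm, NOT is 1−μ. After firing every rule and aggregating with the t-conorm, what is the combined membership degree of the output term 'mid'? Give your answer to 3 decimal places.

R1: tight=0.34, ample=0.25; OR[a + b − a·b] → w = 0.5050
R2: medium=0.50, ample=0.25; AND[a·b] → w = 0.1250
R3: low=0.41 → w = 0.4100
Rules with consequent 'mid': {R1, R2} → strengths 0.5050, 0.1250
Aggregate via t-conorm [a + b − a·b]: 0.5669

0.567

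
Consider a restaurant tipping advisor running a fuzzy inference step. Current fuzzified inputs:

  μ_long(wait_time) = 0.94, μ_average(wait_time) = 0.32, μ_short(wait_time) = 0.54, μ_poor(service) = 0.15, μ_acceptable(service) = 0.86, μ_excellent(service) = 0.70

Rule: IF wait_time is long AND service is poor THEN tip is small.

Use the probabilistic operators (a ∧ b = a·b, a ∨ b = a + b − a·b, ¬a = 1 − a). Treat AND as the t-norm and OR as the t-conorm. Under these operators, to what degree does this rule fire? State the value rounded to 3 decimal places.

0.141

firing strength: long=0.94, poor=0.15; AND[a·b] → w = 0.1410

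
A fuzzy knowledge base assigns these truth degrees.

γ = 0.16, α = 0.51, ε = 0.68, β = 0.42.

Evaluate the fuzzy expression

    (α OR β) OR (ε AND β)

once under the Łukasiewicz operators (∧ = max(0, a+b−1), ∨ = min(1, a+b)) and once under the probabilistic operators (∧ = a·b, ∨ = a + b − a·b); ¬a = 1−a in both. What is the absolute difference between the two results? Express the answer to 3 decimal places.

0.203

Under Łukasiewicz:
  α OR β = min(1, a+b) on (0.51, 0.42) = 0.93
  ε AND β = max(0, a+b−1) on (0.68, 0.42) = 0.10
  (α OR β) OR (ε AND β) = min(1, a+b) on (0.93, 0.10) = 1.00
  → value = 1.0000
Under probabilistic:
  α OR β = a + b − a·b on (0.5100, 0.4200) = 0.7158
  ε AND β = a·b on (0.6800, 0.4200) = 0.2856
  (α OR β) OR (ε AND β) = a + b − a·b on (0.7158, 0.2856) = 0.7970
  → value = 0.7970
|1.0000 − 0.7970| = 0.203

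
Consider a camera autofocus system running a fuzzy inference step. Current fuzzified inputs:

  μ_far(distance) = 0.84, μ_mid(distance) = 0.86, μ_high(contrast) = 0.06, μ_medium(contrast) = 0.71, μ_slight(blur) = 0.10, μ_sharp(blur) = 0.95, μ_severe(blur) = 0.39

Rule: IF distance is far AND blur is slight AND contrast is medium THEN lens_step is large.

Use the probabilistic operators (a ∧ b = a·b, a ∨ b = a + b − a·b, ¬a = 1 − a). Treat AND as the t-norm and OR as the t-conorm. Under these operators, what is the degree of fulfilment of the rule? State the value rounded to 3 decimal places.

0.060

firing strength: far=0.84, slight=0.10, medium=0.71; AND[a·b] → w = 0.0596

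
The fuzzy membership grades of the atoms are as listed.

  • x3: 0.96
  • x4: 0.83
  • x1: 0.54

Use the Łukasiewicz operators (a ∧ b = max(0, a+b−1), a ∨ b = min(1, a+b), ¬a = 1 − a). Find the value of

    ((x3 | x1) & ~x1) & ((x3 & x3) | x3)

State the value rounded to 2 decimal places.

x3 | x1 = min(1, a+b) on (0.96, 0.54) = 1.00
~x1 = 1 − 0.54 = 0.46
(x3 | x1) & ~x1 = max(0, a+b−1) on (1.00, 0.46) = 0.46
x3 & x3 = max(0, a+b−1) on (0.96, 0.96) = 0.92
(x3 & x3) | x3 = min(1, a+b) on (0.92, 0.96) = 1.00
((x3 | x1) & ~x1) & ((x3 & x3) | x3) = max(0, a+b−1) on (0.46, 1.00) = 0.46

0.46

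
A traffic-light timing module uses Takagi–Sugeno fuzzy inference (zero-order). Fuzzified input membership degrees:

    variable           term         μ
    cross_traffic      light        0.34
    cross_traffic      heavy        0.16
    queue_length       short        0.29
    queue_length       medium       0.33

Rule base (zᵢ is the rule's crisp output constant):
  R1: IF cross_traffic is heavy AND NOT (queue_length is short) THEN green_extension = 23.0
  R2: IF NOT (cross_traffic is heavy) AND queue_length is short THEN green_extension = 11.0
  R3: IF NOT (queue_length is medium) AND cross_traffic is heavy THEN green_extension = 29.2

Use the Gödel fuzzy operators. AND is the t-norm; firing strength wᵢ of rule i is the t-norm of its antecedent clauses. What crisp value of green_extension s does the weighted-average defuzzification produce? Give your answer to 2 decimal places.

R1 (z=23.0): heavy=0.16, ¬short=1−0.29=0.71; AND[min(a, b)] → w = 0.16
R2 (z=11.0): ¬heavy=1−0.16=0.84, short=0.29; AND[min(a, b)] → w = 0.29
R3 (z=29.2): ¬medium=1−0.33=0.67, heavy=0.16; AND[min(a, b)] → w = 0.16
Weighted average = (0.16·23.0 + 0.29·11.0 + 0.16·29.2) / (0.16 + 0.29 + 0.16)
  = 11.5420 / 0.6100 = 18.92

18.92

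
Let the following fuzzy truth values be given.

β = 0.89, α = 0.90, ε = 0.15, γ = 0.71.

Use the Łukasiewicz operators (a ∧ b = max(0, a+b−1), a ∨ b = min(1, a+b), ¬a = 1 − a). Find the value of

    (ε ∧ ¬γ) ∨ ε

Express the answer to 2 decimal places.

0.15

¬γ = 1 − 0.71 = 0.29
ε ∧ ¬γ = max(0, a+b−1) on (0.15, 0.29) = 0.00
(ε ∧ ¬γ) ∨ ε = min(1, a+b) on (0.00, 0.15) = 0.15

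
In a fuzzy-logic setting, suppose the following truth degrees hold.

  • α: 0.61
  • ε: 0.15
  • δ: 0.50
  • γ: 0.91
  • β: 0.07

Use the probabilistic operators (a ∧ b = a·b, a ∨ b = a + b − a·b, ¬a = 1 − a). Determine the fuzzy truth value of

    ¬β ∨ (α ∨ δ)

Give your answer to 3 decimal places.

¬β = 1 − 0.0700 = 0.9300
α ∨ δ = a + b − a·b on (0.6100, 0.5000) = 0.8050
¬β ∨ (α ∨ δ) = a + b − a·b on (0.9300, 0.8050) = 0.9863

0.986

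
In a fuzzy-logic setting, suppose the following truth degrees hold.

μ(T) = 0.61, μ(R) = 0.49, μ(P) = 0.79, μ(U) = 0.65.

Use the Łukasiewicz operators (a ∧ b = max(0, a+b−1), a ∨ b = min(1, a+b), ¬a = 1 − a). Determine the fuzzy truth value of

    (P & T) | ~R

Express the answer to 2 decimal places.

0.91

P & T = max(0, a+b−1) on (0.79, 0.61) = 0.40
~R = 1 − 0.49 = 0.51
(P & T) | ~R = min(1, a+b) on (0.40, 0.51) = 0.91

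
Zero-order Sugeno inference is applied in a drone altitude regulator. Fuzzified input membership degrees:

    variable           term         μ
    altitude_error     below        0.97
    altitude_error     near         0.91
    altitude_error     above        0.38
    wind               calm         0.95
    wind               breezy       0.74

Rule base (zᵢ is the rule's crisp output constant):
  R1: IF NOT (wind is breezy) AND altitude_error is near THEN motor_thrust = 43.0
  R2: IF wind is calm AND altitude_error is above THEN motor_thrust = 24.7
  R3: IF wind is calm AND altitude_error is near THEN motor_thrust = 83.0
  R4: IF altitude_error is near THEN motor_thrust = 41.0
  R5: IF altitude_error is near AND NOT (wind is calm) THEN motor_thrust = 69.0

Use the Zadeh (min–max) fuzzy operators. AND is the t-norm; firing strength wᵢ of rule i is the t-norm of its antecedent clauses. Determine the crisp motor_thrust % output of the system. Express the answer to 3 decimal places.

54.524

R1 (z=43.0): ¬breezy=1−0.74=0.26, near=0.91; AND[min(a, b)] → w = 0.26
R2 (z=24.7): calm=0.95, above=0.38; AND[min(a, b)] → w = 0.38
R3 (z=83.0): calm=0.95, near=0.91; AND[min(a, b)] → w = 0.91
R4 (z=41.0): near=0.91 → w = 0.91
R5 (z=69.0): near=0.91, ¬calm=1−0.95=0.05; AND[min(a, b)] → w = 0.05
Weighted average = (0.26·43.0 + 0.38·24.7 + 0.91·83.0 + 0.91·41.0 + 0.05·69.0) / (0.26 + 0.38 + 0.91 + 0.91 + 0.05)
  = 136.8560 / 2.5100 = 54.524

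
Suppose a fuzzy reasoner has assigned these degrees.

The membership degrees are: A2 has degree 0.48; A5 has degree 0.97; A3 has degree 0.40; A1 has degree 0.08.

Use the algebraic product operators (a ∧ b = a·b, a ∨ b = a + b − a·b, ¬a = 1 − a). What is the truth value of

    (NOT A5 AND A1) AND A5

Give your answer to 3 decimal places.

0.002

NOT A5 = 1 − 0.9700 = 0.0300
NOT A5 AND A1 = a·b on (0.0300, 0.0800) = 0.0024
(NOT A5 AND A1) AND A5 = a·b on (0.0024, 0.9700) = 0.0023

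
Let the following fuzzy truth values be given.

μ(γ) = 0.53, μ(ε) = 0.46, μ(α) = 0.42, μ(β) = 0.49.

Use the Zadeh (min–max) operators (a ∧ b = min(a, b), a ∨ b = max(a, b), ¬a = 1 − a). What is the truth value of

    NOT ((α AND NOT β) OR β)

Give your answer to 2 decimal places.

NOT β = 1 − 0.49 = 0.51
α AND NOT β = min(a, b) on (0.42, 0.51) = 0.42
(α AND NOT β) OR β = max(a, b) on (0.42, 0.49) = 0.49
NOT ((α AND NOT β) OR β) = 1 − 0.49 = 0.51

0.51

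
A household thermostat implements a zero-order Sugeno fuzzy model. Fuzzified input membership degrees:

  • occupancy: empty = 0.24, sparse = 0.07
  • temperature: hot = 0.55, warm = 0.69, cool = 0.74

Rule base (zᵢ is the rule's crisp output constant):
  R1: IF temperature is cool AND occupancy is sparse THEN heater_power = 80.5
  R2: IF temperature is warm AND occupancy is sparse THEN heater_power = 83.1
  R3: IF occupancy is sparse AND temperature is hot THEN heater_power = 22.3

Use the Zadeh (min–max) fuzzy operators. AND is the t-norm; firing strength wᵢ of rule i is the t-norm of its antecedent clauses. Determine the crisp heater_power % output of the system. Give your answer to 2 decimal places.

R1 (z=80.5): cool=0.74, sparse=0.07; AND[min(a, b)] → w = 0.07
R2 (z=83.1): warm=0.69, sparse=0.07; AND[min(a, b)] → w = 0.07
R3 (z=22.3): sparse=0.07, hot=0.55; AND[min(a, b)] → w = 0.07
Weighted average = (0.07·80.5 + 0.07·83.1 + 0.07·22.3) / (0.07 + 0.07 + 0.07)
  = 13.0130 / 0.2100 = 61.97

61.97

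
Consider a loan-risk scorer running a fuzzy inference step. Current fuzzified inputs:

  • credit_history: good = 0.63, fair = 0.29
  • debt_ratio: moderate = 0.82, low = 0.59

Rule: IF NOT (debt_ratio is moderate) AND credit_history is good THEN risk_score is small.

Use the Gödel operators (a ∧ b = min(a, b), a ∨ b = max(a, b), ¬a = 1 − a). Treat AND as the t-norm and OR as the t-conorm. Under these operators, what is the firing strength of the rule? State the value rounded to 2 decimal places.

0.18

firing strength: ¬moderate=1−0.82=0.18, good=0.63; AND[min(a, b)] → w = 0.18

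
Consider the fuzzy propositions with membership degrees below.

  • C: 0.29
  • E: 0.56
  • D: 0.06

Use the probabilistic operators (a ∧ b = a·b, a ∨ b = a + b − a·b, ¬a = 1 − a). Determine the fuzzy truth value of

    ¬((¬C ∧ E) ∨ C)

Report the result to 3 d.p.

0.428

¬C = 1 − 0.2900 = 0.7100
¬C ∧ E = a·b on (0.7100, 0.5600) = 0.3976
(¬C ∧ E) ∨ C = a + b − a·b on (0.3976, 0.2900) = 0.5723
¬((¬C ∧ E) ∨ C) = 1 − 0.5723 = 0.4277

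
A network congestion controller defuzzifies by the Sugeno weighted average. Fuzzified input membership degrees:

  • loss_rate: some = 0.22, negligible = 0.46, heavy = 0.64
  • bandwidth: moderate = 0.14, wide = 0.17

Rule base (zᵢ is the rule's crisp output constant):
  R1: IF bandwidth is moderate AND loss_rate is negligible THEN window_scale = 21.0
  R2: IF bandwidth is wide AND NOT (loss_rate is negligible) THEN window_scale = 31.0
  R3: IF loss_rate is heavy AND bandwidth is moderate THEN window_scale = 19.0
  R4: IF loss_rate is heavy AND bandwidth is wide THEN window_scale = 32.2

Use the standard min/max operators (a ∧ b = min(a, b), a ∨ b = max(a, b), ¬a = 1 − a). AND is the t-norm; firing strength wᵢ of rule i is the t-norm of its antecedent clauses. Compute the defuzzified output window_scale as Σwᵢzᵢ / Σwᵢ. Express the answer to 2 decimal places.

26.36

R1 (z=21.0): moderate=0.14, negligible=0.46; AND[min(a, b)] → w = 0.14
R2 (z=31.0): wide=0.17, ¬negligible=1−0.46=0.54; AND[min(a, b)] → w = 0.17
R3 (z=19.0): heavy=0.64, moderate=0.14; AND[min(a, b)] → w = 0.14
R4 (z=32.2): heavy=0.64, wide=0.17; AND[min(a, b)] → w = 0.17
Weighted average = (0.14·21.0 + 0.17·31.0 + 0.14·19.0 + 0.17·32.2) / (0.14 + 0.17 + 0.14 + 0.17)
  = 16.3440 / 0.6200 = 26.36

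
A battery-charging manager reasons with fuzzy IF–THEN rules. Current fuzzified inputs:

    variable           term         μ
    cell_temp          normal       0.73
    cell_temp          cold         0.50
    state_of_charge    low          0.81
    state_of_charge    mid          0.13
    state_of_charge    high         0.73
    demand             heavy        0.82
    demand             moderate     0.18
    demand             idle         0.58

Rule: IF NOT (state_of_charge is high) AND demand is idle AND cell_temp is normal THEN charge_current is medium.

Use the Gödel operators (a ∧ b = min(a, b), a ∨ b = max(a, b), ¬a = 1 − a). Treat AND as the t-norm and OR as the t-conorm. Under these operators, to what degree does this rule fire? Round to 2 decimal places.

firing strength: ¬high=1−0.73=0.27, idle=0.58, normal=0.73; AND[min(a, b)] → w = 0.27

0.27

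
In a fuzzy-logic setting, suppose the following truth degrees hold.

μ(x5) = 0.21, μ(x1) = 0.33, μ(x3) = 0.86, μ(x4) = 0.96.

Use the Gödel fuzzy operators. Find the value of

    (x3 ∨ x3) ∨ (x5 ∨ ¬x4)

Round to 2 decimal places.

x3 ∨ x3 = max(a, b) on (0.86, 0.86) = 0.86
¬x4 = 1 − 0.96 = 0.04
x5 ∨ ¬x4 = max(a, b) on (0.21, 0.04) = 0.21
(x3 ∨ x3) ∨ (x5 ∨ ¬x4) = max(a, b) on (0.86, 0.21) = 0.86

0.86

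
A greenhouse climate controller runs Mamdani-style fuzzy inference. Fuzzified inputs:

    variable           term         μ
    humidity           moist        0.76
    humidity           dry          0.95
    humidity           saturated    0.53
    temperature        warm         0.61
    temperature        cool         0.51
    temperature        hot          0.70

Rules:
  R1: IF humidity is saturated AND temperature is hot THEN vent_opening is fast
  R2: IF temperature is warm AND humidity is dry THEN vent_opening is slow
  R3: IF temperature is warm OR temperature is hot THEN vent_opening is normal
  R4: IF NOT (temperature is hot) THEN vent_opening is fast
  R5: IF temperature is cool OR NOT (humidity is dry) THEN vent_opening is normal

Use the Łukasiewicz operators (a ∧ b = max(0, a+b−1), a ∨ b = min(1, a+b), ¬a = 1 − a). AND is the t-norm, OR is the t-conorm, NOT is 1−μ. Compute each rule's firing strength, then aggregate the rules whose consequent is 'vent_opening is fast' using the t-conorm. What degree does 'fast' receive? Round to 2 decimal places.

0.53

R1: saturated=0.53, hot=0.70; AND[max(0, a+b−1)] → w = 0.23
R2: warm=0.61, dry=0.95; AND[max(0, a+b−1)] → w = 0.56
R3: warm=0.61, hot=0.70; OR[min(1, a+b)] → w = 1.00
R4: ¬hot=1−0.70=0.30 → w = 0.30
R5: cool=0.51, ¬dry=1−0.95=0.05; OR[min(1, a+b)] → w = 0.56
Rules with consequent 'fast': {R1, R4} → strengths 0.23, 0.30
Aggregate via t-conorm [min(1, a+b)]: 0.53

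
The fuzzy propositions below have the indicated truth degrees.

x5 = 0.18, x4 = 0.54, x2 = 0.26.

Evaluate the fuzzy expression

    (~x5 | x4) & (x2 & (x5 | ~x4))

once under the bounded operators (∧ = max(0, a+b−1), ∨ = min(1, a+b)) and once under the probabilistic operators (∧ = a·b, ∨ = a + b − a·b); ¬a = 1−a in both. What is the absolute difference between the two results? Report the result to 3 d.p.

0.133

Under bounded:
  ~x5 = 1 − 0.18 = 0.82
  ~x5 | x4 = min(1, a+b) on (0.82, 0.54) = 1.00
  ~x4 = 1 − 0.54 = 0.46
  x5 | ~x4 = min(1, a+b) on (0.18, 0.46) = 0.64
  x2 & (x5 | ~x4) = max(0, a+b−1) on (0.26, 0.64) = 0.00
  (~x5 | x4) & (x2 & (x5 | ~x4)) = max(0, a+b−1) on (1.00, 0.00) = 0.00
  → value = 0.0000
Under probabilistic:
  ~x5 = 1 − 0.1800 = 0.8200
  ~x5 | x4 = a + b − a·b on (0.8200, 0.5400) = 0.9172
  ~x4 = 1 − 0.5400 = 0.4600
  x5 | ~x4 = a + b − a·b on (0.1800, 0.4600) = 0.5572
  x2 & (x5 | ~x4) = a·b on (0.2600, 0.5572) = 0.1449
  (~x5 | x4) & (x2 & (x5 | ~x4)) = a·b on (0.9172, 0.1449) = 0.1329
  → value = 0.1329
|0.0000 − 0.1329| = 0.133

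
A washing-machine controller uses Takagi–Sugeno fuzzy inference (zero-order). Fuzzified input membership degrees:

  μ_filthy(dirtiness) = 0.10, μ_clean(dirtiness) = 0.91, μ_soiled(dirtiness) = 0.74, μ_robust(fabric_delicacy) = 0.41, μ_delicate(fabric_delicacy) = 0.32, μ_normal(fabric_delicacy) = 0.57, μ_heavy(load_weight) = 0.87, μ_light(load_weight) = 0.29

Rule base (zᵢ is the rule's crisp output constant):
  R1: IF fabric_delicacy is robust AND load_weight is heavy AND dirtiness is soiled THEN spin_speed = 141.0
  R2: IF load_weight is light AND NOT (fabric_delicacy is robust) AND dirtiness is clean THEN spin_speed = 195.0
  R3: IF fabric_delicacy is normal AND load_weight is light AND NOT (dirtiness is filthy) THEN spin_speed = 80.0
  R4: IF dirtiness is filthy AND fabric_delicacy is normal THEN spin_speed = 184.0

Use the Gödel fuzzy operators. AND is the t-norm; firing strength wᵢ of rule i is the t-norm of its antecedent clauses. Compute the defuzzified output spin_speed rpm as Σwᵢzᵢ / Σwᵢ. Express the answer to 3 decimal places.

R1 (z=141.0): robust=0.41, heavy=0.87, soiled=0.74; AND[min(a, b)] → w = 0.41
R2 (z=195.0): light=0.29, ¬robust=1−0.41=0.59, clean=0.91; AND[min(a, b)] → w = 0.29
R3 (z=80.0): normal=0.57, light=0.29, ¬filthy=1−0.10=0.90; AND[min(a, b)] → w = 0.29
R4 (z=184.0): filthy=0.10, normal=0.57; AND[min(a, b)] → w = 0.10
Weighted average = (0.41·141.0 + 0.29·195.0 + 0.29·80.0 + 0.10·184.0) / (0.41 + 0.29 + 0.29 + 0.10)
  = 155.9600 / 1.0900 = 143.083

143.083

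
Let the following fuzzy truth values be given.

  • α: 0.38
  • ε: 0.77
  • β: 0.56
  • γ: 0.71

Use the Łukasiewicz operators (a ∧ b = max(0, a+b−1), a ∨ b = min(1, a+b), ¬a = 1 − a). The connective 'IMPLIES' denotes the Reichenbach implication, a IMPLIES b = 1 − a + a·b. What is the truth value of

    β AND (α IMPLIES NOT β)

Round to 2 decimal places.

NOT β = 1 − 0.56 = 0.44
α IMPLIES NOT β  [Reichenbach: 1 − a + a·b] with a=0.38, b=0.44 → 0.79
β AND (α IMPLIES NOT β) = max(0, a+b−1) on (0.56, 0.79) = 0.35

0.35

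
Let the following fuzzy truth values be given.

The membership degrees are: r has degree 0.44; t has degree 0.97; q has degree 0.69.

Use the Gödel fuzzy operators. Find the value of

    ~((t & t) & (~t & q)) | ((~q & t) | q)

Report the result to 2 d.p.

0.97

t & t = min(a, b) on (0.97, 0.97) = 0.97
~t = 1 − 0.97 = 0.03
~t & q = min(a, b) on (0.03, 0.69) = 0.03
(t & t) & (~t & q) = min(a, b) on (0.97, 0.03) = 0.03
~((t & t) & (~t & q)) = 1 − 0.03 = 0.97
~q = 1 − 0.69 = 0.31
~q & t = min(a, b) on (0.31, 0.97) = 0.31
(~q & t) | q = max(a, b) on (0.31, 0.69) = 0.69
~((t & t) & (~t & q)) | ((~q & t) | q) = max(a, b) on (0.97, 0.69) = 0.97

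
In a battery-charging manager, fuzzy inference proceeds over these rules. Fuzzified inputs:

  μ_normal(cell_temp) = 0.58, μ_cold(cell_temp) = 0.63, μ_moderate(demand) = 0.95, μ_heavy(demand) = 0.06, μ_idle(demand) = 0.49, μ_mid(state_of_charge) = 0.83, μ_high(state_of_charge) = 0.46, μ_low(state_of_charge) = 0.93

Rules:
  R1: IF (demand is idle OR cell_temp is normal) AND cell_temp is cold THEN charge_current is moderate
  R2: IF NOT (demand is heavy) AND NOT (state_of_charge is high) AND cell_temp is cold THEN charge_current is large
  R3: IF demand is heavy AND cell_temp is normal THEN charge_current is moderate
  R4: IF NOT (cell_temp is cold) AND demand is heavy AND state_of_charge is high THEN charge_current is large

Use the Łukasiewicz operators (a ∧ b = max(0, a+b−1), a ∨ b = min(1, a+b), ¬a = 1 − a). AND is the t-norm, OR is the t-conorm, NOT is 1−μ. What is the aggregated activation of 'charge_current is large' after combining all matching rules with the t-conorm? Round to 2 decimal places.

R1: (idle=0.49 OR normal=0.58) = 1.00; AND[max(0, a+b−1)] with cold=0.63 → w = 0.63
R2: ¬heavy=1−0.06=0.94, ¬high=1−0.46=0.54, cold=0.63; AND[max(0, a+b−1)] → w = 0.11
R3: heavy=0.06, normal=0.58; AND[max(0, a+b−1)] → w = 0.00
R4: ¬cold=1−0.63=0.37, heavy=0.06, high=0.46; AND[max(0, a+b−1)] → w = 0.00
Rules with consequent 'large': {R2, R4} → strengths 0.11, 0.00
Aggregate via t-conorm [min(1, a+b)]: 0.11

0.11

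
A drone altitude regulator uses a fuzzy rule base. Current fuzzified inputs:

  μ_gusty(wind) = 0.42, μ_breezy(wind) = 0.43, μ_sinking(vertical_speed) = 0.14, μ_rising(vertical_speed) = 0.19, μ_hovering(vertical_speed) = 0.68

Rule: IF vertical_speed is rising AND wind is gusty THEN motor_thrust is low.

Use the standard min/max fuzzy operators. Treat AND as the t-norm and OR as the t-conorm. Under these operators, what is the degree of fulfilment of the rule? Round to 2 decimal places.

0.19

firing strength: rising=0.19, gusty=0.42; AND[min(a, b)] → w = 0.19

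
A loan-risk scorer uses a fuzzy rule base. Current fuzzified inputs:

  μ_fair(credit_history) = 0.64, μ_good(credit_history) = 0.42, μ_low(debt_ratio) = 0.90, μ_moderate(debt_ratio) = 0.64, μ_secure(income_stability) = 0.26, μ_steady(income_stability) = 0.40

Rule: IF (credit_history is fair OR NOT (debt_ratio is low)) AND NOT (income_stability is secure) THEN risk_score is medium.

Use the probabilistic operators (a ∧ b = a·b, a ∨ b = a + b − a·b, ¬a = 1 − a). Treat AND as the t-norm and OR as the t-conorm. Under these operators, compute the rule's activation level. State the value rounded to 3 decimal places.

firing strength: (fair=0.64 OR ¬low=1−0.90=0.10) = 0.6760; AND[a·b] with ¬secure=1−0.26=0.74 → w = 0.5002

0.500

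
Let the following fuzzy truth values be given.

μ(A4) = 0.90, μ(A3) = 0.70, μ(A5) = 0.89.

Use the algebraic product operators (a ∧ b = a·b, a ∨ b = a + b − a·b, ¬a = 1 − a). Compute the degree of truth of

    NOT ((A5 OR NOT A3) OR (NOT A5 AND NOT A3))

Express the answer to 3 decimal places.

NOT A3 = 1 − 0.7000 = 0.3000
A5 OR NOT A3 = a + b − a·b on (0.8900, 0.3000) = 0.9230
NOT A5 = 1 − 0.8900 = 0.1100
NOT A3 = 1 − 0.7000 = 0.3000
NOT A5 AND NOT A3 = a·b on (0.1100, 0.3000) = 0.0330
(A5 OR NOT A3) OR (NOT A5 AND NOT A3) = a + b − a·b on (0.9230, 0.0330) = 0.9255
NOT ((A5 OR NOT A3) OR (NOT A5 AND NOT A3)) = 1 − 0.9255 = 0.0745

0.074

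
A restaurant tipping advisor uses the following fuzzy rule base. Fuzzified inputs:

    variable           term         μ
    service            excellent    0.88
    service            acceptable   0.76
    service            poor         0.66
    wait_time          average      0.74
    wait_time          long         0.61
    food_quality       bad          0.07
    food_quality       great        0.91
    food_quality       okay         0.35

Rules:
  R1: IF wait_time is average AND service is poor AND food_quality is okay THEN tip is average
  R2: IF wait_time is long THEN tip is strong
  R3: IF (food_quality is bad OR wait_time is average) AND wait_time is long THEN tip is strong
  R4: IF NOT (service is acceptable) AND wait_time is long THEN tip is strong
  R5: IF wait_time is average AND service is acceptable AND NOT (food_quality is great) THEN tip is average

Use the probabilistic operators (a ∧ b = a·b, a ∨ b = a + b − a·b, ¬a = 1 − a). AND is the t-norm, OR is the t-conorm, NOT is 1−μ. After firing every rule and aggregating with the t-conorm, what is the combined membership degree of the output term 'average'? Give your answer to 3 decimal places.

0.213

R1: average=0.74, poor=0.66, okay=0.35; AND[a·b] → w = 0.1709
R2: long=0.61 → w = 0.6100
R3: (bad=0.07 OR average=0.74) = 0.7582; AND[a·b] with long=0.61 → w = 0.4625
R4: ¬acceptable=1−0.76=0.24, long=0.61; AND[a·b] → w = 0.1464
R5: average=0.74, acceptable=0.76, ¬great=1−0.91=0.09; AND[a·b] → w = 0.0506
Rules with consequent 'average': {R1, R5} → strengths 0.1709, 0.0506
Aggregate via t-conorm [a + b − a·b]: 0.2129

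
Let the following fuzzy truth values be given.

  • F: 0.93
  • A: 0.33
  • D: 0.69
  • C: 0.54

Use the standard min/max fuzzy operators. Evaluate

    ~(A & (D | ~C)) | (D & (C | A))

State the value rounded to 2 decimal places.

~C = 1 − 0.54 = 0.46
D | ~C = max(a, b) on (0.69, 0.46) = 0.69
A & (D | ~C) = min(a, b) on (0.33, 0.69) = 0.33
~(A & (D | ~C)) = 1 − 0.33 = 0.67
C | A = max(a, b) on (0.54, 0.33) = 0.54
D & (C | A) = min(a, b) on (0.69, 0.54) = 0.54
~(A & (D | ~C)) | (D & (C | A)) = max(a, b) on (0.67, 0.54) = 0.67

0.67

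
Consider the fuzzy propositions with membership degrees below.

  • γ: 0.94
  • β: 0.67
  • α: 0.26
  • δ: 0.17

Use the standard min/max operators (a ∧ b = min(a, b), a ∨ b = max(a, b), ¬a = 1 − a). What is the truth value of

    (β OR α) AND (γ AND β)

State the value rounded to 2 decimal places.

β OR α = max(a, b) on (0.67, 0.26) = 0.67
γ AND β = min(a, b) on (0.94, 0.67) = 0.67
(β OR α) AND (γ AND β) = min(a, b) on (0.67, 0.67) = 0.67

0.67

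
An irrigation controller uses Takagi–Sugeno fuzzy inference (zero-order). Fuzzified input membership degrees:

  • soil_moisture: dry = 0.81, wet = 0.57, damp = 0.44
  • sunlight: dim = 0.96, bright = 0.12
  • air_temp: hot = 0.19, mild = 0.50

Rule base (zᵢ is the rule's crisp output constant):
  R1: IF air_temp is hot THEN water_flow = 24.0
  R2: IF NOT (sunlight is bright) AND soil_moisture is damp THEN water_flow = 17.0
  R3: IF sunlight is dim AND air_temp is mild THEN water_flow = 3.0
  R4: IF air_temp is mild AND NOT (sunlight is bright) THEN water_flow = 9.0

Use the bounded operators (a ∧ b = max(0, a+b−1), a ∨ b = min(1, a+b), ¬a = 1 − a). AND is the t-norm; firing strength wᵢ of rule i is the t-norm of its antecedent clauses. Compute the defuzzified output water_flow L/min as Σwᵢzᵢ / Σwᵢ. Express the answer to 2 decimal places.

10.96

R1 (z=24.0): hot=0.19 → w = 0.19
R2 (z=17.0): ¬bright=1−0.12=0.88, damp=0.44; AND[max(0, a+b−1)] → w = 0.32
R3 (z=3.0): dim=0.96, mild=0.50; AND[max(0, a+b−1)] → w = 0.46
R4 (z=9.0): mild=0.50, ¬bright=1−0.12=0.88; AND[max(0, a+b−1)] → w = 0.38
Weighted average = (0.19·24.0 + 0.32·17.0 + 0.46·3.0 + 0.38·9.0) / (0.19 + 0.32 + 0.46 + 0.38)
  = 14.8000 / 1.3500 = 10.96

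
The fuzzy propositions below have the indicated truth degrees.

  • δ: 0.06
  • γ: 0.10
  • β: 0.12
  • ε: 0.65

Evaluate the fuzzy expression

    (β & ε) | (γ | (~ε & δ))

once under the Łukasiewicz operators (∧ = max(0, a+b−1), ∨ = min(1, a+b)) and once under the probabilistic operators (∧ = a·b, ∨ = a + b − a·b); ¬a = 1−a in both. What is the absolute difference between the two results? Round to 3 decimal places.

0.088

Under Łukasiewicz:
  β & ε = max(0, a+b−1) on (0.12, 0.65) = 0.00
  ~ε = 1 − 0.65 = 0.35
  ~ε & δ = max(0, a+b−1) on (0.35, 0.06) = 0.00
  γ | (~ε & δ) = min(1, a+b) on (0.10, 0.00) = 0.10
  (β & ε) | (γ | (~ε & δ)) = min(1, a+b) on (0.00, 0.10) = 0.10
  → value = 0.1000
Under probabilistic:
  β & ε = a·b on (0.1200, 0.6500) = 0.0780
  ~ε = 1 − 0.6500 = 0.3500
  ~ε & δ = a·b on (0.3500, 0.0600) = 0.0210
  γ | (~ε & δ) = a + b − a·b on (0.1000, 0.0210) = 0.1189
  (β & ε) | (γ | (~ε & δ)) = a + b − a·b on (0.0780, 0.1189) = 0.1876
  → value = 0.1876
|0.1000 − 0.1876| = 0.088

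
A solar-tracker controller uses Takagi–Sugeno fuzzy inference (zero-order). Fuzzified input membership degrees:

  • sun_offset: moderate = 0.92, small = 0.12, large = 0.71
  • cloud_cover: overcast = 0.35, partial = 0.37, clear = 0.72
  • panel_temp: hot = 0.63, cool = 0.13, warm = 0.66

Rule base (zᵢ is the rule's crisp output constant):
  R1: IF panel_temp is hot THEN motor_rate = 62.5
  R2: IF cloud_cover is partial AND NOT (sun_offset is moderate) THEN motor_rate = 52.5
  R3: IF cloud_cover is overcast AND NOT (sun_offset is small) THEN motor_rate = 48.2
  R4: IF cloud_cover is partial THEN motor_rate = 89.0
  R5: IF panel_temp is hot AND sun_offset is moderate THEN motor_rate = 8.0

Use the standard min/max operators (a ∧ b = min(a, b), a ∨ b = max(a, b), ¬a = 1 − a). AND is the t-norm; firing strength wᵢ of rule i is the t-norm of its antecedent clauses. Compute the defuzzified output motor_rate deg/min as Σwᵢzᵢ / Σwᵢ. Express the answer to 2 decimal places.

R1 (z=62.5): hot=0.63 → w = 0.63
R2 (z=52.5): partial=0.37, ¬moderate=1−0.92=0.08; AND[min(a, b)] → w = 0.08
R3 (z=48.2): overcast=0.35, ¬small=1−0.12=0.88; AND[min(a, b)] → w = 0.35
R4 (z=89.0): partial=0.37 → w = 0.37
R5 (z=8.0): hot=0.63, moderate=0.92; AND[min(a, b)] → w = 0.63
Weighted average = (0.63·62.5 + 0.08·52.5 + 0.35·48.2 + 0.37·89.0 + 0.63·8.0) / (0.63 + 0.08 + 0.35 + 0.37 + 0.63)
  = 98.4150 / 2.0600 = 47.77

47.77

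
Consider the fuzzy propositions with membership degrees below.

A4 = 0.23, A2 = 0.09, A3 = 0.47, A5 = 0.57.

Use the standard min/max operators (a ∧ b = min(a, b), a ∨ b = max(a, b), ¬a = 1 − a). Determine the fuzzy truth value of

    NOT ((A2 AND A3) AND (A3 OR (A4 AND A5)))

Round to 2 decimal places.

0.91

A2 AND A3 = min(a, b) on (0.09, 0.47) = 0.09
A4 AND A5 = min(a, b) on (0.23, 0.57) = 0.23
A3 OR (A4 AND A5) = max(a, b) on (0.47, 0.23) = 0.47
(A2 AND A3) AND (A3 OR (A4 AND A5)) = min(a, b) on (0.09, 0.47) = 0.09
NOT ((A2 AND A3) AND (A3 OR (A4 AND A5))) = 1 − 0.09 = 0.91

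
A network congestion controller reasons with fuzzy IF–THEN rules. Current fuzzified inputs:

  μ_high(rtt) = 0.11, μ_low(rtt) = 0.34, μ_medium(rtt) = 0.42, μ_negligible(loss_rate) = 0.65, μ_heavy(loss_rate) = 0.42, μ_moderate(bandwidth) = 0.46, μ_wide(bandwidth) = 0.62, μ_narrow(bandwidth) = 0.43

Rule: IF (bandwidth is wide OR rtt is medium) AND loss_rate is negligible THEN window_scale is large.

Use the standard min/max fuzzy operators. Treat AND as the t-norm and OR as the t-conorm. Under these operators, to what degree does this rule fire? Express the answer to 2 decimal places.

0.62

firing strength: (wide=0.62 OR medium=0.42) = 0.62; AND[min(a, b)] with negligible=0.65 → w = 0.62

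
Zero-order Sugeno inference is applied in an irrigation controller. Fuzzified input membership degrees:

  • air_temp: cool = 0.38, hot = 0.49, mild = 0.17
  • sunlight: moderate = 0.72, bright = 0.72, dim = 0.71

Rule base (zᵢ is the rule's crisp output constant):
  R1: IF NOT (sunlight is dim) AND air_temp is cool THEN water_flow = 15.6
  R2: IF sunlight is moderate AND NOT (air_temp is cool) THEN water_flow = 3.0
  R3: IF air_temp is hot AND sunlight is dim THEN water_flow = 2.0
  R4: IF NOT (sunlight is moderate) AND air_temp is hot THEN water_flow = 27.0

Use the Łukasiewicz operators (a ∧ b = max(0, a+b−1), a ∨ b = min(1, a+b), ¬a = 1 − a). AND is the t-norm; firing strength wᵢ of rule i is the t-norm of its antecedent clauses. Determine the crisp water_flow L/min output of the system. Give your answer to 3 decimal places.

R1 (z=15.6): ¬dim=1−0.71=0.29, cool=0.38; AND[max(0, a+b−1)] → w = 0.00
R2 (z=3.0): moderate=0.72, ¬cool=1−0.38=0.62; AND[max(0, a+b−1)] → w = 0.34
R3 (z=2.0): hot=0.49, dim=0.71; AND[max(0, a+b−1)] → w = 0.20
R4 (z=27.0): ¬moderate=1−0.72=0.28, hot=0.49; AND[max(0, a+b−1)] → w = 0.00
Weighted average = (0.00·15.6 + 0.34·3.0 + 0.20·2.0 + 0.00·27.0) / (0.00 + 0.34 + 0.20 + 0.00)
  = 1.4200 / 0.5400 = 2.630

2.630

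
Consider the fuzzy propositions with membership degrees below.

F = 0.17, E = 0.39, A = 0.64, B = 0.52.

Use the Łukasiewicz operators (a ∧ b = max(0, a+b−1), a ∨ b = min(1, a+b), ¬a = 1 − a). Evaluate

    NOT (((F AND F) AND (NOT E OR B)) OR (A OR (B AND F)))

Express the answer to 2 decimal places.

F AND F = max(0, a+b−1) on (0.17, 0.17) = 0.00
NOT E = 1 − 0.39 = 0.61
NOT E OR B = min(1, a+b) on (0.61, 0.52) = 1.00
(F AND F) AND (NOT E OR B) = max(0, a+b−1) on (0.00, 1.00) = 0.00
B AND F = max(0, a+b−1) on (0.52, 0.17) = 0.00
A OR (B AND F) = min(1, a+b) on (0.64, 0.00) = 0.64
((F AND F) AND (NOT E OR B)) OR (A OR (B AND F)) = min(1, a+b) on (0.00, 0.64) = 0.64
NOT (((F AND F) AND (NOT E OR B)) OR (A OR (B AND F))) = 1 − 0.64 = 0.36

0.36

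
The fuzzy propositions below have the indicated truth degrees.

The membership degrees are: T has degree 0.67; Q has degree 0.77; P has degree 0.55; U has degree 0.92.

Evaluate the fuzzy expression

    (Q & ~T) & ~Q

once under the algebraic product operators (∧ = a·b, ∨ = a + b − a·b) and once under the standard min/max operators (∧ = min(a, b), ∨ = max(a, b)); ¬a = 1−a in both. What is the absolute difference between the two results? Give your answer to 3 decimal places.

0.172

Under algebraic product:
  ~T = 1 − 0.6700 = 0.3300
  Q & ~T = a·b on (0.7700, 0.3300) = 0.2541
  ~Q = 1 − 0.7700 = 0.2300
  (Q & ~T) & ~Q = a·b on (0.2541, 0.2300) = 0.0584
  → value = 0.0584
Under standard min/max:
  ~T = 1 − 0.67 = 0.33
  Q & ~T = min(a, b) on (0.77, 0.33) = 0.33
  ~Q = 1 − 0.77 = 0.23
  (Q & ~T) & ~Q = min(a, b) on (0.33, 0.23) = 0.23
  → value = 0.2300
|0.0584 − 0.2300| = 0.172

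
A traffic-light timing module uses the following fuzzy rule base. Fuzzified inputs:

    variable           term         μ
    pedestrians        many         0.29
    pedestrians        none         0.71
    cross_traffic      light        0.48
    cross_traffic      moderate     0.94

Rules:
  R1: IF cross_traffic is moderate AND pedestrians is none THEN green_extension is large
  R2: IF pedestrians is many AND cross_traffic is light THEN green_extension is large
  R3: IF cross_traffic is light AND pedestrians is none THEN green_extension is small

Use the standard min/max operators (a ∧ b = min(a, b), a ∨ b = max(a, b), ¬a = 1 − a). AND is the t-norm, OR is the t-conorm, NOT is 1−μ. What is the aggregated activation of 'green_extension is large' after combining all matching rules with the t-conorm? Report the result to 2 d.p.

R1: moderate=0.94, none=0.71; AND[min(a, b)] → w = 0.71
R2: many=0.29, light=0.48; AND[min(a, b)] → w = 0.29
R3: light=0.48, none=0.71; AND[min(a, b)] → w = 0.48
Rules with consequent 'large': {R1, R2} → strengths 0.71, 0.29
Aggregate via t-conorm [max(a, b)]: 0.71

0.71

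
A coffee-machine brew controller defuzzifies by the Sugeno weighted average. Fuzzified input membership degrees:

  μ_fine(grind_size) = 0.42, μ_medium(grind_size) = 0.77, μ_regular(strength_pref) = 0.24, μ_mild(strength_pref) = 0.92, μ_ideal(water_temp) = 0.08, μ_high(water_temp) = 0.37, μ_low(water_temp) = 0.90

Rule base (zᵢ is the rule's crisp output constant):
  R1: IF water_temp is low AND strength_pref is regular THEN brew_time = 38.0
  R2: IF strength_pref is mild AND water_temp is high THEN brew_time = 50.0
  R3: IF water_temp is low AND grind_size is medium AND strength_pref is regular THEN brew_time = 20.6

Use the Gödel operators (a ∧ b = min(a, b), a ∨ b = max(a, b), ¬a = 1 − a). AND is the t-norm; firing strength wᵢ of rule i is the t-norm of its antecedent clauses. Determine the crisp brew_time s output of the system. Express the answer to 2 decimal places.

38.31

R1 (z=38.0): low=0.90, regular=0.24; AND[min(a, b)] → w = 0.24
R2 (z=50.0): mild=0.92, high=0.37; AND[min(a, b)] → w = 0.37
R3 (z=20.6): low=0.90, medium=0.77, regular=0.24; AND[min(a, b)] → w = 0.24
Weighted average = (0.24·38.0 + 0.37·50.0 + 0.24·20.6) / (0.24 + 0.37 + 0.24)
  = 32.5640 / 0.8500 = 38.31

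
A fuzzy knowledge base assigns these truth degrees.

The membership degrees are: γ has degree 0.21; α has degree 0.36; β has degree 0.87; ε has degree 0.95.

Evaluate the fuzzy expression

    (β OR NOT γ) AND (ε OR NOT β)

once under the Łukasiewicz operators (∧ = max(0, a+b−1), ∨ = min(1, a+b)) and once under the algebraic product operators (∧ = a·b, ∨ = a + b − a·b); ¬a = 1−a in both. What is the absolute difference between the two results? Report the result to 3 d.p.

0.070

Under Łukasiewicz:
  NOT γ = 1 − 0.21 = 0.79
  β OR NOT γ = min(1, a+b) on (0.87, 0.79) = 1.00
  NOT β = 1 − 0.87 = 0.13
  ε OR NOT β = min(1, a+b) on (0.95, 0.13) = 1.00
  (β OR NOT γ) AND (ε OR NOT β) = max(0, a+b−1) on (1.00, 1.00) = 1.00
  → value = 1.0000
Under algebraic product:
  NOT γ = 1 − 0.2100 = 0.7900
  β OR NOT γ = a + b − a·b on (0.8700, 0.7900) = 0.9727
  NOT β = 1 − 0.8700 = 0.1300
  ε OR NOT β = a + b − a·b on (0.9500, 0.1300) = 0.9565
  (β OR NOT γ) AND (ε OR NOT β) = a·b on (0.9727, 0.9565) = 0.9304
  → value = 0.9304
|1.0000 − 0.9304| = 0.070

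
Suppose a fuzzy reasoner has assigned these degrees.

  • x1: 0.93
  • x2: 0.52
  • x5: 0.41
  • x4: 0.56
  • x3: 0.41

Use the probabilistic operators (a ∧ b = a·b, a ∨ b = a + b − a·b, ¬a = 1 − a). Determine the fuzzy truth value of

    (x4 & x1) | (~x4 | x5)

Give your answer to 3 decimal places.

0.842

x4 & x1 = a·b on (0.5600, 0.9300) = 0.5208
~x4 = 1 − 0.5600 = 0.4400
~x4 | x5 = a + b − a·b on (0.4400, 0.4100) = 0.6696
(x4 & x1) | (~x4 | x5) = a + b − a·b on (0.5208, 0.6696) = 0.8417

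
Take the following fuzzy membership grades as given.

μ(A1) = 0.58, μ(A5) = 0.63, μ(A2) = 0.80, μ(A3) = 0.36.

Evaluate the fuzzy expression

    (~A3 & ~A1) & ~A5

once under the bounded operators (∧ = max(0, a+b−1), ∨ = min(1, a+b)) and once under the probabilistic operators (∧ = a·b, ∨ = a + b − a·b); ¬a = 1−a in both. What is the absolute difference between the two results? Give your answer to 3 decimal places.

Under bounded:
  ~A3 = 1 − 0.36 = 0.64
  ~A1 = 1 − 0.58 = 0.42
  ~A3 & ~A1 = max(0, a+b−1) on (0.64, 0.42) = 0.06
  ~A5 = 1 − 0.63 = 0.37
  (~A3 & ~A1) & ~A5 = max(0, a+b−1) on (0.06, 0.37) = 0.00
  → value = 0.0000
Under probabilistic:
  ~A3 = 1 − 0.3600 = 0.6400
  ~A1 = 1 − 0.5800 = 0.4200
  ~A3 & ~A1 = a·b on (0.6400, 0.4200) = 0.2688
  ~A5 = 1 − 0.6300 = 0.3700
  (~A3 & ~A1) & ~A5 = a·b on (0.2688, 0.3700) = 0.0995
  → value = 0.0995
|0.0000 − 0.0995| = 0.099

0.099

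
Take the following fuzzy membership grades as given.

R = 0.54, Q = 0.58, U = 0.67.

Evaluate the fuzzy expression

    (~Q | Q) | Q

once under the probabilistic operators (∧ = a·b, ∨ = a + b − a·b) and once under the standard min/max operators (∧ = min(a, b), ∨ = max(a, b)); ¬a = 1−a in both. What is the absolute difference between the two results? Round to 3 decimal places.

0.318

Under probabilistic:
  ~Q = 1 − 0.5800 = 0.4200
  ~Q | Q = a + b − a·b on (0.4200, 0.5800) = 0.7564
  (~Q | Q) | Q = a + b − a·b on (0.7564, 0.5800) = 0.8977
  → value = 0.8977
Under standard min/max:
  ~Q = 1 − 0.58 = 0.42
  ~Q | Q = max(a, b) on (0.42, 0.58) = 0.58
  (~Q | Q) | Q = max(a, b) on (0.58, 0.58) = 0.58
  → value = 0.5800
|0.8977 − 0.5800| = 0.318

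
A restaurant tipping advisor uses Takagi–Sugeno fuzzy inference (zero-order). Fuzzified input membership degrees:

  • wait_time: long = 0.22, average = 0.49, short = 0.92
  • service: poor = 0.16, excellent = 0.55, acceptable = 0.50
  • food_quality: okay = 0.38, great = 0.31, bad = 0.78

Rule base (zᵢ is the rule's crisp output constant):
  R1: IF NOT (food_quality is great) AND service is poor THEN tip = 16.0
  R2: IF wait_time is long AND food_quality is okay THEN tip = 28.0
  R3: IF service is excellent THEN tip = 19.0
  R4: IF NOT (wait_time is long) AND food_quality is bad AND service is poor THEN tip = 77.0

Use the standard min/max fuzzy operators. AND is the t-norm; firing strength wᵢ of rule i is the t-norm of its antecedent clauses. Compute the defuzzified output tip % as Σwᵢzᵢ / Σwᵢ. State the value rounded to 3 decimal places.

28.890

R1 (z=16.0): ¬great=1−0.31=0.69, poor=0.16; AND[min(a, b)] → w = 0.16
R2 (z=28.0): long=0.22, okay=0.38; AND[min(a, b)] → w = 0.22
R3 (z=19.0): excellent=0.55 → w = 0.55
R4 (z=77.0): ¬long=1−0.22=0.78, bad=0.78, poor=0.16; AND[min(a, b)] → w = 0.16
Weighted average = (0.16·16.0 + 0.22·28.0 + 0.55·19.0 + 0.16·77.0) / (0.16 + 0.22 + 0.55 + 0.16)
  = 31.4900 / 1.0900 = 28.890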